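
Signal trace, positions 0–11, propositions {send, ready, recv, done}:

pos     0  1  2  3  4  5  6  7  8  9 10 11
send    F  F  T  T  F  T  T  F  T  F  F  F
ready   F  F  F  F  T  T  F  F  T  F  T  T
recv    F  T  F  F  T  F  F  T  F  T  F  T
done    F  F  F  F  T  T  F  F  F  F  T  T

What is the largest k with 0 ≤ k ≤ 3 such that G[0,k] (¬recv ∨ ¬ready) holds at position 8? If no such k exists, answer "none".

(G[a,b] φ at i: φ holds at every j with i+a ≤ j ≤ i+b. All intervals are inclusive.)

(¬recv ∨ ¬ready) must hold from j=8 onward; find where it first fails.
  j=8: holds
  j=9: holds
  j=10: holds
  j=11: fails
Holds on [8,10], so largest k = 2.

2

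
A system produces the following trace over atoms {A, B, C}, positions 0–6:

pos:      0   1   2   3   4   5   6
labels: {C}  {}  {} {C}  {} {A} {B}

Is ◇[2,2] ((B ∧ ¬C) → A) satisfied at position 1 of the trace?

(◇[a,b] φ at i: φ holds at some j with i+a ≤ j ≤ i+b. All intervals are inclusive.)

Check ((B ∧ ¬C) → A) at each j in [3,3]:
  j=3: true
Found at j=3 → formula holds.

Yes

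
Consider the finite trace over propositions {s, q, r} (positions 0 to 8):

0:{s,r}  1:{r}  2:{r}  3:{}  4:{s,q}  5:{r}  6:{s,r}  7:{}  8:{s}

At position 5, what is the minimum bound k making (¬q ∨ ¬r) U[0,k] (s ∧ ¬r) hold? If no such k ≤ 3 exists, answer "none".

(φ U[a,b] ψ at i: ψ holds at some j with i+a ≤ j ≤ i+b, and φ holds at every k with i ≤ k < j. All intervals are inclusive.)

3

Need earliest j ≥ 5 with (s ∧ ¬r), and (¬q ∨ ¬r) at every k in [5,j-1].
  j=5: rhs fails.
  j=6: rhs fails.
  j=7: rhs fails.
  j=8: rhs holds; lhs holds on [5,7]. k = 3.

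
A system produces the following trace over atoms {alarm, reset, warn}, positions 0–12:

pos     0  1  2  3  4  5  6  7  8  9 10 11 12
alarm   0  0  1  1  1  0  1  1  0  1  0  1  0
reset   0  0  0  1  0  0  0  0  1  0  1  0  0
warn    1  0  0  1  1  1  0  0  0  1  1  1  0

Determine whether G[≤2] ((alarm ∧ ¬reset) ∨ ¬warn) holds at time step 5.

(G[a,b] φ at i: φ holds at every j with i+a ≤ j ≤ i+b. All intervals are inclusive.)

Check ((alarm ∧ ¬reset) ∨ ¬warn) at every j in [5,7]:
  j=5: false
  j=6: true
  j=7: true
Fails at j=5 → formula fails.

False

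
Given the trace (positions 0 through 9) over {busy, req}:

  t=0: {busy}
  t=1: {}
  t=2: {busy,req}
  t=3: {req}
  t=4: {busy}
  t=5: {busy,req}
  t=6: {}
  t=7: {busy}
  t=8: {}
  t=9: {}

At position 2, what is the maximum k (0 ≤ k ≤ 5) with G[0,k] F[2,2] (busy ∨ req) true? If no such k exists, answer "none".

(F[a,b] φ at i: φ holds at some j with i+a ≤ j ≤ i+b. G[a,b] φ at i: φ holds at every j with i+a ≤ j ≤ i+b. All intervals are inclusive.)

1

F[2,2] (busy ∨ req) must hold from j=2 onward; find where it first fails.
  j=2: holds
  j=3: holds
  j=4: fails
Holds on [2,3], so largest k = 1.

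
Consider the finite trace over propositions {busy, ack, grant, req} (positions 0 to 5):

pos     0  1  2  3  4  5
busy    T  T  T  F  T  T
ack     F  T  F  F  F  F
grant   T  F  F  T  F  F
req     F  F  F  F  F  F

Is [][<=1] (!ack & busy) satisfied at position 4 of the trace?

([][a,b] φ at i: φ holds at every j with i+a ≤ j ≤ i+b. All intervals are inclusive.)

True

Check (!ack & busy) at every j in [4,5]:
  j=4: true
  j=5: true
All positions satisfy it → formula holds.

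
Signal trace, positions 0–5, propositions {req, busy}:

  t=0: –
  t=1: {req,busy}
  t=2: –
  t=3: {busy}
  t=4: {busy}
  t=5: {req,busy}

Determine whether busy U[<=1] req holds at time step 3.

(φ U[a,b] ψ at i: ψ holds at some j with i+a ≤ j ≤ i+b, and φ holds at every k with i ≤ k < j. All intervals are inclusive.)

No

Need some j in [3,4] with req, and busy at every k in [3,j-1].
  j=3: req false.
  j=4: req false.
No j in the window works → until fails.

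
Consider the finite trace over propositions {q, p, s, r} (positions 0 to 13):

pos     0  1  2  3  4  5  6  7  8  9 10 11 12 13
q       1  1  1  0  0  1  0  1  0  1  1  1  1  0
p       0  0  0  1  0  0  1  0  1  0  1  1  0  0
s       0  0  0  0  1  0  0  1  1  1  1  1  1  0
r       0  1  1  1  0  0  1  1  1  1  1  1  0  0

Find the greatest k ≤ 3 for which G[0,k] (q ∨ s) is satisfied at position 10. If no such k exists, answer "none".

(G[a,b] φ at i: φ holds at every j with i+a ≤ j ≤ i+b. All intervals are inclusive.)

(q ∨ s) must hold from j=10 onward; find where it first fails.
  j=10: holds
  j=11: holds
  j=12: holds
  j=13: fails
Holds on [10,12], so largest k = 2.

2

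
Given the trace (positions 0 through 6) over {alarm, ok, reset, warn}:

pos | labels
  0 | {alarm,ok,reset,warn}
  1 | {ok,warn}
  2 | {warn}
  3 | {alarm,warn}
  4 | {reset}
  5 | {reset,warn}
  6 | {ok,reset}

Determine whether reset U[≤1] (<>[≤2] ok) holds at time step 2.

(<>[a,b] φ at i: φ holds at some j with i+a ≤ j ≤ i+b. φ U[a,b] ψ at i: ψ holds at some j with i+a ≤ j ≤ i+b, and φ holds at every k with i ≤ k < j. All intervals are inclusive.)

No

Need some j in [2,3] with <>[≤2] ok, and reset at every k in [2,j-1].
  j=2: <>[≤2] ok — fails (none in [2,4]).
  j=3: <>[≤2] ok — fails (none in [3,5]).
No j in the window works → until fails.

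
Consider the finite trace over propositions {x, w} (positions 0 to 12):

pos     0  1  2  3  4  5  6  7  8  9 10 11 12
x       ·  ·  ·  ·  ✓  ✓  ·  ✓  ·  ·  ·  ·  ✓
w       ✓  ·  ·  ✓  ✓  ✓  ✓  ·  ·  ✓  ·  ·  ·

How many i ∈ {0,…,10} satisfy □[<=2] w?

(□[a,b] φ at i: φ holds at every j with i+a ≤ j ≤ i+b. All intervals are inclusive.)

Evaluate at each i in [0,10]:
  i=0: ✗ (fails at j=1)
  i=1: ✗ (fails at j=1)
  i=2: ✗ (fails at j=2)
  i=3: ✓ (all of [3,5])
  i=4: ✓ (all of [4,6])
  i=5: ✗ (fails at j=7)
  i=6: ✗ (fails at j=7)
  i=7: ✗ (fails at j=7)
  i=8: ✗ (fails at j=8)
  i=9: ✗ (fails at j=10)
  i=10: ✗ (fails at j=10)
Positions where it holds: {3, 4} → 2.

2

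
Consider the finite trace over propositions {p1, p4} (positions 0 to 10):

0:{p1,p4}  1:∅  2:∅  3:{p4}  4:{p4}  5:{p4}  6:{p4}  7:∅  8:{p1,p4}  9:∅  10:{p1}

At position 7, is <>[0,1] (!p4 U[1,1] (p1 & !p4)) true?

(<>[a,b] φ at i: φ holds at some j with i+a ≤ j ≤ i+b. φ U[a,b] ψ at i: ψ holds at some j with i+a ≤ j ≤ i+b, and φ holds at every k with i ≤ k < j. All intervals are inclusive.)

Check (!p4 U[1,1] (p1 & !p4)) at each j in [7,8]:
  j=7: fails
  j=8: fails
No position in the window satisfies it → formula fails.

Does not hold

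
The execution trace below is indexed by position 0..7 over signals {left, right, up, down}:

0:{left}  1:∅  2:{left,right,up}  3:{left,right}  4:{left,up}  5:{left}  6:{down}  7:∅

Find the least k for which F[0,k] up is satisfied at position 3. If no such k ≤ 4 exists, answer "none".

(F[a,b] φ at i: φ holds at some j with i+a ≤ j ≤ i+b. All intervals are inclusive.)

1

Scan j = 3,4,… for up:
  j=3: fails
  j=4: holds
First hit at j=4, so smallest k = 4-3 = 1.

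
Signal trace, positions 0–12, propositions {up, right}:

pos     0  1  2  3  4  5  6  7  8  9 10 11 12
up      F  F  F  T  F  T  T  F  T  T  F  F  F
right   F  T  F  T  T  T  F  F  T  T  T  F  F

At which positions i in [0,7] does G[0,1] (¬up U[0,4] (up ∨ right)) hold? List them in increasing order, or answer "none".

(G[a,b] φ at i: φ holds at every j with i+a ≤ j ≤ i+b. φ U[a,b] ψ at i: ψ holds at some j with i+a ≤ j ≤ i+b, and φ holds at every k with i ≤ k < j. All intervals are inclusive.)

0, 1, 2, 3, 4, 5, 6, 7

Evaluate at each i in [0,7]:
  i=0: ✓ (all of [0,1])
  i=1: ✓ (all of [1,2])
  i=2: ✓ (all of [2,3])
  i=3: ✓ (all of [3,4])
  i=4: ✓ (all of [4,5])
  i=5: ✓ (all of [5,6])
  i=6: ✓ (all of [6,7])
  i=7: ✓ (all of [7,8])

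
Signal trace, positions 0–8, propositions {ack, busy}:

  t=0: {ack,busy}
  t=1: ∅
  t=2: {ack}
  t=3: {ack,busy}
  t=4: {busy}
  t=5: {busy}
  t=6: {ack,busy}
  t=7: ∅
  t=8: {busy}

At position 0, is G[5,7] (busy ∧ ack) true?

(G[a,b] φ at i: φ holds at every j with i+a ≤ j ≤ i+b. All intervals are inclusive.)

Check (busy ∧ ack) at every j in [5,7]:
  j=5: false
  j=6: true
  j=7: false
Fails at j=5 → formula fails.

Does not hold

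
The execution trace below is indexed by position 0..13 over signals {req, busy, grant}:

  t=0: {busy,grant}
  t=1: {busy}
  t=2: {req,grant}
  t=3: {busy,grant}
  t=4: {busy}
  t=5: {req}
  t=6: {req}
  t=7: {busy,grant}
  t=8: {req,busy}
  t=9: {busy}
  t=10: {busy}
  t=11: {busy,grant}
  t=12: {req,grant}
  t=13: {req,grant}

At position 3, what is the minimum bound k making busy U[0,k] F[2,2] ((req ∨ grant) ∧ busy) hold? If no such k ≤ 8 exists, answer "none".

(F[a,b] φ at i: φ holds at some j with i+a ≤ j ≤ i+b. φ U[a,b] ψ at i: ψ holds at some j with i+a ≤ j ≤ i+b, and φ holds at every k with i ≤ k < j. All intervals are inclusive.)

2

Need earliest j ≥ 3 with F[2,2] ((req ∨ grant) ∧ busy), and busy at every k in [3,j-1].
  j=3: rhs fails.
  j=4: rhs fails.
  j=5: rhs holds; lhs holds on [3,4]. k = 2.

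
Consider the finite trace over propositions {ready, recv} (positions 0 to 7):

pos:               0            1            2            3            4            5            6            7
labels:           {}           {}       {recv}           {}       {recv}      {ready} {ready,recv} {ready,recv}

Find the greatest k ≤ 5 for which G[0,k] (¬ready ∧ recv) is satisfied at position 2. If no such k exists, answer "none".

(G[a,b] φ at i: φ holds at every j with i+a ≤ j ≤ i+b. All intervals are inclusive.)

(¬ready ∧ recv) must hold from j=2 onward; find where it first fails.
  j=2: holds
  j=3: fails
Holds on [2,2], so largest k = 0.

0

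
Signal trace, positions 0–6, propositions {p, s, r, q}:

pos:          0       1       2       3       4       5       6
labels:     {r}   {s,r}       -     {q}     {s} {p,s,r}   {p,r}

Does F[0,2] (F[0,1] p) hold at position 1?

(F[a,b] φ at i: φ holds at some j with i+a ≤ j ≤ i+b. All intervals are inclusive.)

False

Check F[0,1] p at each j in [1,3]:
  j=1: fails (none in [1,2])
  j=2: fails (none in [2,3])
  j=3: fails (none in [3,4])
No position in the window satisfies it → formula fails.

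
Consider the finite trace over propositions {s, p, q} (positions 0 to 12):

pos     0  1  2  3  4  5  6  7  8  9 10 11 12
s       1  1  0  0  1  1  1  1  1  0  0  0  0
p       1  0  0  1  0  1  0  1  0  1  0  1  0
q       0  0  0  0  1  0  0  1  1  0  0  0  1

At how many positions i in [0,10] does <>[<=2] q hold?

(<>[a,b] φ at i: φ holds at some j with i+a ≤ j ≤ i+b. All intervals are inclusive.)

8

Evaluate at each i in [0,10]:
  i=0: ✗ (none in [0,2])
  i=1: ✗ (none in [1,3])
  i=2: ✓ (witness j=4)
  i=3: ✓ (witness j=4)
  i=4: ✓ (witness j=4)
  i=5: ✓ (witness j=7)
  i=6: ✓ (witness j=7)
  i=7: ✓ (witness j=7)
  i=8: ✓ (witness j=8)
  i=9: ✗ (none in [9,11])
  i=10: ✓ (witness j=12)
Positions where it holds: {2, 3, 4, 5, 6, 7, 8, 10} → 8.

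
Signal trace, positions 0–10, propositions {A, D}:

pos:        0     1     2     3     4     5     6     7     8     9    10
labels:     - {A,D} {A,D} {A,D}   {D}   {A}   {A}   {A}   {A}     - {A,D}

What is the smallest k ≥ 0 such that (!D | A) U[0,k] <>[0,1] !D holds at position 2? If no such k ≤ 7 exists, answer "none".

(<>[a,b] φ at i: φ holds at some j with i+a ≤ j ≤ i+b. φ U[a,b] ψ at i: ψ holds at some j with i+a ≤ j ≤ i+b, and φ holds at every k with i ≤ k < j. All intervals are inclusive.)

2

Need earliest j ≥ 2 with <>[0,1] !D, and (!D | A) at every k in [2,j-1].
  j=2: rhs fails.
  j=3: rhs fails.
  j=4: rhs holds; lhs holds on [2,3]. k = 2.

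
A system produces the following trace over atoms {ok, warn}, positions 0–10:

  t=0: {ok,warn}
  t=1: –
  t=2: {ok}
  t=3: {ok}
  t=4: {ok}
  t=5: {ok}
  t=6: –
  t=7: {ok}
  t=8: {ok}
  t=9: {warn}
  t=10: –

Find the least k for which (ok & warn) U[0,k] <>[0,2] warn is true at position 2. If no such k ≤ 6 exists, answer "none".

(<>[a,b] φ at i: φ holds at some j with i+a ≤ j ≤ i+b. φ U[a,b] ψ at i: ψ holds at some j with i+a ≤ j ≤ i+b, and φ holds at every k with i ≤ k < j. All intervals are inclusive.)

none

Need earliest j ≥ 2 with <>[0,2] warn, and (ok & warn) at every k in [2,j-1].
  j=2: rhs fails.
  j=3: rhs fails.
  j=4: rhs fails.
  j=5: rhs fails.
  j=6: rhs fails.
  j=7: rhs holds but lhs fails at k=2.
  j=8: rhs holds but lhs fails at k=2.
No witness within the range → none.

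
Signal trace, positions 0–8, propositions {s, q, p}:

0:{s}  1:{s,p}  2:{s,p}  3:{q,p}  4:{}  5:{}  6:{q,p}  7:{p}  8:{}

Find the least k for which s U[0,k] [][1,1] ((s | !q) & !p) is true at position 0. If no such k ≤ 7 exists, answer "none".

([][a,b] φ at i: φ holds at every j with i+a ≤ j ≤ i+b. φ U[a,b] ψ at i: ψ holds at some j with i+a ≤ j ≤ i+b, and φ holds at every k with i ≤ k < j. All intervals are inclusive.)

3

Need earliest j ≥ 0 with [][1,1] ((s | !q) & !p), and s at every k in [0,j-1].
  j=0: rhs fails.
  j=1: rhs fails.
  j=2: rhs fails.
  j=3: rhs holds; lhs holds on [0,2]. k = 3.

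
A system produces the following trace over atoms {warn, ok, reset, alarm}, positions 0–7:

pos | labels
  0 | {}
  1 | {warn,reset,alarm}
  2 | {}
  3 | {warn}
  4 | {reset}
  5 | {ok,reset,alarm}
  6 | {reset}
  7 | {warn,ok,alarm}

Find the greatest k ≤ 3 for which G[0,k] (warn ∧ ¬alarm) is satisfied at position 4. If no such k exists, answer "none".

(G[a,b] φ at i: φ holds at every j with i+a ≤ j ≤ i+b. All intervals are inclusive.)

none

(warn ∧ ¬alarm) must hold from j=4 onward; find where it first fails.
  j=4: fails → no k works.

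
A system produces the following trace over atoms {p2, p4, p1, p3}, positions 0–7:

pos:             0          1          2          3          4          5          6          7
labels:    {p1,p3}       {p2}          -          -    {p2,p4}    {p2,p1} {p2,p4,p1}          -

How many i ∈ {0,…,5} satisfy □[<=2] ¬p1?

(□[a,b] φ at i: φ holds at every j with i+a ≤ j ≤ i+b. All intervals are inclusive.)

2

Evaluate at each i in [0,5]:
  i=0: ✗ (fails at j=0)
  i=1: ✓ (all of [1,3])
  i=2: ✓ (all of [2,4])
  i=3: ✗ (fails at j=5)
  i=4: ✗ (fails at j=5)
  i=5: ✗ (fails at j=5)
Positions where it holds: {1, 2} → 2.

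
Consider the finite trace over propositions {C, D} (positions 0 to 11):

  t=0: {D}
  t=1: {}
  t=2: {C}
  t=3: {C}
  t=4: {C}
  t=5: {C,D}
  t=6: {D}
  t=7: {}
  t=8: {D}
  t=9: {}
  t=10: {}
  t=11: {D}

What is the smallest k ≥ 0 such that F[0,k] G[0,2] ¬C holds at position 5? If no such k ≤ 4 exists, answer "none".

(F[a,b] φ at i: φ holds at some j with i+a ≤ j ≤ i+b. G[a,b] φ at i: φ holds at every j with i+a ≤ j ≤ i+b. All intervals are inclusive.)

Scan j = 5,6,… for G[0,2] ¬C:
  j=5: fails
  j=6: holds
First hit at j=6, so smallest k = 6-5 = 1.

1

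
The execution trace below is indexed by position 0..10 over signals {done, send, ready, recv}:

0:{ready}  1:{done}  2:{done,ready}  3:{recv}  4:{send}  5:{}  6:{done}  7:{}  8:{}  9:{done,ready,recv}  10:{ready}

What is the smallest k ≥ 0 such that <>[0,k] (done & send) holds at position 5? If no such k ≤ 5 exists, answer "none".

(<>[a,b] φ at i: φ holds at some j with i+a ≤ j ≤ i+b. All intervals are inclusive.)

none

Scan j = 5,6,… for (done & send):
  j=5: fails
  j=6: fails
  j=7: fails
  j=8: fails
  j=9: fails
  j=10: fails
No j in [5,10] satisfies it → none.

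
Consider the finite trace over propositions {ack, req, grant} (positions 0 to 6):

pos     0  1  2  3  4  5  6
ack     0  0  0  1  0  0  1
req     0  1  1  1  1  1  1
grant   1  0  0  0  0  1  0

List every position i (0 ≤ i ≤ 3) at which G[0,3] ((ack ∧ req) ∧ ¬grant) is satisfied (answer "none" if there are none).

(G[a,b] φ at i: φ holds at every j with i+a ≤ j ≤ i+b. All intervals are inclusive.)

Evaluate at each i in [0,3]:
  i=0: ✗ (fails at j=0)
  i=1: ✗ (fails at j=1)
  i=2: ✗ (fails at j=2)
  i=3: ✗ (fails at j=4)

none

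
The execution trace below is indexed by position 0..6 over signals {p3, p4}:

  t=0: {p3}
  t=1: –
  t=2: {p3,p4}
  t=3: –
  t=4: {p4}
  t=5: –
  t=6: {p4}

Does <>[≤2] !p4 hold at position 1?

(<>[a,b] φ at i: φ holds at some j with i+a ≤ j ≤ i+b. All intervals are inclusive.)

Check !p4 at each j in [1,3]:
  j=1: true
  j=2: false
  j=3: true
Found at j=1 → formula holds.

Holds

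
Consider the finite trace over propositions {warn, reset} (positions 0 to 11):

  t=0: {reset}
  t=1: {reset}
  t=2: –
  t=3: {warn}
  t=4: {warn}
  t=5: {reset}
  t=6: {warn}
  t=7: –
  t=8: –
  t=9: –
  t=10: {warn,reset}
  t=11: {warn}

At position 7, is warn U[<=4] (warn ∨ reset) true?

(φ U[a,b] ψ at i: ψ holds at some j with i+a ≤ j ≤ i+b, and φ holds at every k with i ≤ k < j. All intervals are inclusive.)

False

Need some j in [7,11] with (warn ∨ reset), and warn at every k in [7,j-1].
  j=7: (warn ∨ reset) false.
  j=8: (warn ∨ reset) false.
  j=9: (warn ∨ reset) false.
  j=10: (warn ∨ reset) holds, but warn fails at k=7 → not this j.
  j=11: (warn ∨ reset) holds, but warn fails at k=7 → not this j.
No j in the window works → until fails.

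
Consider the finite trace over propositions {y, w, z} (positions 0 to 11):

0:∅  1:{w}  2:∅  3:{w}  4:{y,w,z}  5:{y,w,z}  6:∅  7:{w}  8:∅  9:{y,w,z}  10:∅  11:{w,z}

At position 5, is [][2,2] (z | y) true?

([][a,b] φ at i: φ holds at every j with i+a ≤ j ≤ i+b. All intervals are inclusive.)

False

Check (z | y) at every j in [7,7]:
  j=7: false
Fails at j=7 → formula fails.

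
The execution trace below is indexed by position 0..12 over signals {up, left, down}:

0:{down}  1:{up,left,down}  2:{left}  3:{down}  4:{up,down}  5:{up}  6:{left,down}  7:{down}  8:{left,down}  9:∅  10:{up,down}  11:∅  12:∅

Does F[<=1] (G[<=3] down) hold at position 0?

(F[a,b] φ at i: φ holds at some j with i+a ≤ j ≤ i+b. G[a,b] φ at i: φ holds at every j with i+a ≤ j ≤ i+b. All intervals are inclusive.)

Check G[<=3] down at each j in [0,1]:
  j=0: fails at 2
  j=1: fails at 2
No position in the window satisfies it → formula fails.

No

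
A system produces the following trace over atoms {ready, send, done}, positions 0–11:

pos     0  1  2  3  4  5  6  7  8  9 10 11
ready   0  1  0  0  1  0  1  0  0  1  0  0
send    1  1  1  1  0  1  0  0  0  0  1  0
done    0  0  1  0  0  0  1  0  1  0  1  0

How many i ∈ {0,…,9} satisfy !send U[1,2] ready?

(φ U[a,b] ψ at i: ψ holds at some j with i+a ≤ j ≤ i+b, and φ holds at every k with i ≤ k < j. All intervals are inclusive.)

Evaluate at each i in [0,9]:
  i=0: ✗ (lhs fails at k=0 before rhs at j=1)
  i=1: ✗ (no rhs in [2,3])
  i=2: ✗ (lhs fails at k=2 before rhs at j=4)
  i=3: ✗ (lhs fails at k=3 before rhs at j=4)
  i=4: ✗ (lhs fails at k=5 before rhs at j=6)
  i=5: ✗ (lhs fails at k=5 before rhs at j=6)
  i=6: ✗ (no rhs in [7,8])
  i=7: ✓ (rhs at j=9; lhs holds on [7,8])
  i=8: ✓ (rhs at j=9; lhs holds on [8,8])
  i=9: ✗ (no rhs in [10,11])
Positions where it holds: {7, 8} → 2.

2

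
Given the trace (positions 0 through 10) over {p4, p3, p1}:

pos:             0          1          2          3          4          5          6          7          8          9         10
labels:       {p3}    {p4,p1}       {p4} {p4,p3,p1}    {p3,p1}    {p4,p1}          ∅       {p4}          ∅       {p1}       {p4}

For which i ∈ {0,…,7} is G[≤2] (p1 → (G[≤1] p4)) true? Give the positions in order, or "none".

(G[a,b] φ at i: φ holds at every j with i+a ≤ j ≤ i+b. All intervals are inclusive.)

Evaluate at each i in [0,7]:
  i=0: ✓ (all of [0,2])
  i=1: ✗ (fails at j=3)
  i=2: ✗ (fails at j=3)
  i=3: ✗ (fails at j=3)
  i=4: ✗ (fails at j=4)
  i=5: ✗ (fails at j=5)
  i=6: ✓ (all of [6,8])
  i=7: ✗ (fails at j=9)

0, 6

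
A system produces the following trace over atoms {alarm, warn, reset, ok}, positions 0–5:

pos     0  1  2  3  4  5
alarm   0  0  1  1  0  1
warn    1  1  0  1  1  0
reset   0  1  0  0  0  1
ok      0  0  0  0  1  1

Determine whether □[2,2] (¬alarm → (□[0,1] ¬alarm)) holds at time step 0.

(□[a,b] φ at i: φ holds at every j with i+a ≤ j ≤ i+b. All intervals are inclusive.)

Check (¬alarm → (□[0,1] ¬alarm)) at every j in [2,2]:
  j=2: antecedent false → ✓
All positions satisfy it → formula holds.

Holds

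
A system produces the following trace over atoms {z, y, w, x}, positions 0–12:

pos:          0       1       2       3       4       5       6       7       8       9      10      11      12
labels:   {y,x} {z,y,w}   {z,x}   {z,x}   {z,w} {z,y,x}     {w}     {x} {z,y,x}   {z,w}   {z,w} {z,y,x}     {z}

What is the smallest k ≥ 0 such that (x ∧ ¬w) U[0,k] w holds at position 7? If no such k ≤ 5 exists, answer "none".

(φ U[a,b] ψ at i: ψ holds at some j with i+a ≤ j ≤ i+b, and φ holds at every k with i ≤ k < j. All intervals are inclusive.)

2

Need earliest j ≥ 7 with w, and (x ∧ ¬w) at every k in [7,j-1].
  j=7: rhs fails.
  j=8: rhs fails.
  j=9: rhs holds; lhs holds on [7,8]. k = 2.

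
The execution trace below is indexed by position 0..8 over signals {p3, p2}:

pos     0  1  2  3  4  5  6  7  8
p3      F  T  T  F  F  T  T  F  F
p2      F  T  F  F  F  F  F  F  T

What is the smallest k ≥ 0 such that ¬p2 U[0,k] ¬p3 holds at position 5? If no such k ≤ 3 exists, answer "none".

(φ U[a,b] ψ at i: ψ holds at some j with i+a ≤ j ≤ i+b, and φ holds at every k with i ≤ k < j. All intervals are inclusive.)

2

Need earliest j ≥ 5 with ¬p3, and ¬p2 at every k in [5,j-1].
  j=5: rhs fails.
  j=6: rhs fails.
  j=7: rhs holds; lhs holds on [5,6]. k = 2.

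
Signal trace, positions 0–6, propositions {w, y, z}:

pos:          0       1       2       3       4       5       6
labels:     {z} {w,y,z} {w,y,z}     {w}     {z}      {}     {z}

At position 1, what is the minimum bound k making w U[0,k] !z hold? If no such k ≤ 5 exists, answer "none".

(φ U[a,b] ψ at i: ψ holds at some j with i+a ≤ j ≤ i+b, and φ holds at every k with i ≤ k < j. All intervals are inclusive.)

Need earliest j ≥ 1 with !z, and w at every k in [1,j-1].
  j=1: rhs fails.
  j=2: rhs fails.
  j=3: rhs holds; lhs holds on [1,2]. k = 2.

2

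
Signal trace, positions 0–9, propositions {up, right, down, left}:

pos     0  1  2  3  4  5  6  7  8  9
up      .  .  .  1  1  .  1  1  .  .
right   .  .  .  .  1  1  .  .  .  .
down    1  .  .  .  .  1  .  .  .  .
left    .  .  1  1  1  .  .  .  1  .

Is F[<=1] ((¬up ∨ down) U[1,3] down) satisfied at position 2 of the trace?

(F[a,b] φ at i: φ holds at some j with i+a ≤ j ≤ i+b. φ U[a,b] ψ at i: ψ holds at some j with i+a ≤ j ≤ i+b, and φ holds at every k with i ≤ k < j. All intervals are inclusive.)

Check ((¬up ∨ down) U[1,3] down) at each j in [2,3]:
  j=2: fails
  j=3: fails
No position in the window satisfies it → formula fails.

No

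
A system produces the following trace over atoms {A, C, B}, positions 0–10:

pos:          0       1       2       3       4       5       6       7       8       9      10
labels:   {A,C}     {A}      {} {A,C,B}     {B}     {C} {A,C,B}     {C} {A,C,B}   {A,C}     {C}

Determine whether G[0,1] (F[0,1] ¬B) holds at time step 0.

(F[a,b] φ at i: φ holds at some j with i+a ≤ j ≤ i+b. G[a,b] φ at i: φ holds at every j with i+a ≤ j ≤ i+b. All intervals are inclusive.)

Holds

Check F[0,1] ¬B at every j in [0,1]:
  j=0: holds (witness at 0)
  j=1: holds (witness at 1)
All positions satisfy it → formula holds.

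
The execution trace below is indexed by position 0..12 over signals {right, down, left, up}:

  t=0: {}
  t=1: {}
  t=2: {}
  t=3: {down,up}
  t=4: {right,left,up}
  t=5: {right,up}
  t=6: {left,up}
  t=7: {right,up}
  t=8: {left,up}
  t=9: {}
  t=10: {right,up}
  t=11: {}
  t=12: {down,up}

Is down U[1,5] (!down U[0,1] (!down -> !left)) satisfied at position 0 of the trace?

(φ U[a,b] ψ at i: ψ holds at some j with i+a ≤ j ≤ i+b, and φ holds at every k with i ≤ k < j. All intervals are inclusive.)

False

Need some j in [1,5] with (!down U[0,1] (!down -> !left)), and down at every k in [0,j-1].
  j=1: (!down U[0,1] (!down -> !left)) holds, but down fails at k=0 → not this j.
  j=2: (!down U[0,1] (!down -> !left)) holds, but down fails at k=0 → not this j.
  j=3: (!down U[0,1] (!down -> !left)) holds, but down fails at k=0 → not this j.
  j=4: (!down U[0,1] (!down -> !left)) holds, but down fails at k=0 → not this j.
  j=5: (!down U[0,1] (!down -> !left)) holds, but down fails at k=0 → not this j.
No j in the window works → until fails.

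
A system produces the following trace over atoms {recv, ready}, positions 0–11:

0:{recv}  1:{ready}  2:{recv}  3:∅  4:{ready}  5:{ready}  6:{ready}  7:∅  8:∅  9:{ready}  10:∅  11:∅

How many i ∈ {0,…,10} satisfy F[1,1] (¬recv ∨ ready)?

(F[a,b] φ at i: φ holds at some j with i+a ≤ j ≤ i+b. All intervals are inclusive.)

Evaluate at each i in [0,10]:
  i=0: ✓ (witness j=1)
  i=1: ✗ (none in [2,2])
  i=2: ✓ (witness j=3)
  i=3: ✓ (witness j=4)
  i=4: ✓ (witness j=5)
  i=5: ✓ (witness j=6)
  i=6: ✓ (witness j=7)
  i=7: ✓ (witness j=8)
  i=8: ✓ (witness j=9)
  i=9: ✓ (witness j=10)
  i=10: ✓ (witness j=11)
Positions where it holds: {0, 2, 3, 4, 5, 6, 7, 8, 9, 10} → 10.

10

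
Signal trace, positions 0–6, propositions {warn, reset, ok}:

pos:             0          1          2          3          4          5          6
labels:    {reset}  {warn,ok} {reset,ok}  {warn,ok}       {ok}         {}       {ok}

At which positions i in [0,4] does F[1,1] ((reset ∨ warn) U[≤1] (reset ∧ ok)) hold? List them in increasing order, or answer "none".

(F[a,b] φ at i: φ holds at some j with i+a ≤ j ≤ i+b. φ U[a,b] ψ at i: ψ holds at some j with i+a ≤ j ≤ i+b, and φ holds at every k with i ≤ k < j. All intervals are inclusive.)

0, 1

Evaluate at each i in [0,4]:
  i=0: ✓ (witness j=1)
  i=1: ✓ (witness j=2)
  i=2: ✗ (none in [3,3])
  i=3: ✗ (none in [4,4])
  i=4: ✗ (none in [5,5])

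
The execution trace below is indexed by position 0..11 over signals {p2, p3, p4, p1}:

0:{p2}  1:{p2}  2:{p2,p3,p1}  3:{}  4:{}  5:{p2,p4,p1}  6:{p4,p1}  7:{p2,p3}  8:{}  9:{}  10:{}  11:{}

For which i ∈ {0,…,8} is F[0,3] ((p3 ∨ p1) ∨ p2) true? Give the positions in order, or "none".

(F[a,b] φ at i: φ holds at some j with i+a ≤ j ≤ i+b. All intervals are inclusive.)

0, 1, 2, 3, 4, 5, 6, 7

Evaluate at each i in [0,8]:
  i=0: ✓ (witness j=0)
  i=1: ✓ (witness j=1)
  i=2: ✓ (witness j=2)
  i=3: ✓ (witness j=5)
  i=4: ✓ (witness j=5)
  i=5: ✓ (witness j=5)
  i=6: ✓ (witness j=6)
  i=7: ✓ (witness j=7)
  i=8: ✗ (none in [8,11])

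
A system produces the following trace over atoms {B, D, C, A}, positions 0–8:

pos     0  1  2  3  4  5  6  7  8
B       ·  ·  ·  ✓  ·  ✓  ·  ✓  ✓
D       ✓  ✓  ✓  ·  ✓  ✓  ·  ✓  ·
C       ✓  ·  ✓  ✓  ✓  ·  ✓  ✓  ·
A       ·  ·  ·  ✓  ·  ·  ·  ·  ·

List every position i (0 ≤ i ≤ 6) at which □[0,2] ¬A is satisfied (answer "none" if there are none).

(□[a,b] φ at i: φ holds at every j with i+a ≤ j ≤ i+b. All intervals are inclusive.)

Evaluate at each i in [0,6]:
  i=0: ✓ (all of [0,2])
  i=1: ✗ (fails at j=3)
  i=2: ✗ (fails at j=3)
  i=3: ✗ (fails at j=3)
  i=4: ✓ (all of [4,6])
  i=5: ✓ (all of [5,7])
  i=6: ✓ (all of [6,8])

0, 4, 5, 6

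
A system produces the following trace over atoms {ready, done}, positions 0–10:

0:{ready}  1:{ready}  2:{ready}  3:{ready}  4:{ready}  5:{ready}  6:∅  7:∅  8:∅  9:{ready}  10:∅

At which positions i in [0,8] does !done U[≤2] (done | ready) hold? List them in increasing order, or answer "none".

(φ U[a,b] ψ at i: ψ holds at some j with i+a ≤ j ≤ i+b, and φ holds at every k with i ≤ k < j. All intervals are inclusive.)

Evaluate at each i in [0,8]:
  i=0: ✓ (rhs at j=0)
  i=1: ✓ (rhs at j=1)
  i=2: ✓ (rhs at j=2)
  i=3: ✓ (rhs at j=3)
  i=4: ✓ (rhs at j=4)
  i=5: ✓ (rhs at j=5)
  i=6: ✗ (no rhs in [6,8])
  i=7: ✓ (rhs at j=9; lhs holds on [7,8])
  i=8: ✓ (rhs at j=9; lhs holds on [8,8])

0, 1, 2, 3, 4, 5, 7, 8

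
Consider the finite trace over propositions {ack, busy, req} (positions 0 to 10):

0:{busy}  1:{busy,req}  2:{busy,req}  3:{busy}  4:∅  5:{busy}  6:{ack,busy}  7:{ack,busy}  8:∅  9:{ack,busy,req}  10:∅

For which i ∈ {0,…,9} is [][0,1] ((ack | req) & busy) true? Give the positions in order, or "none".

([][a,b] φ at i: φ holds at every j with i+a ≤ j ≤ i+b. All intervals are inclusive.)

Evaluate at each i in [0,9]:
  i=0: ✗ (fails at j=0)
  i=1: ✓ (all of [1,2])
  i=2: ✗ (fails at j=3)
  i=3: ✗ (fails at j=3)
  i=4: ✗ (fails at j=4)
  i=5: ✗ (fails at j=5)
  i=6: ✓ (all of [6,7])
  i=7: ✗ (fails at j=8)
  i=8: ✗ (fails at j=8)
  i=9: ✗ (fails at j=10)

1, 6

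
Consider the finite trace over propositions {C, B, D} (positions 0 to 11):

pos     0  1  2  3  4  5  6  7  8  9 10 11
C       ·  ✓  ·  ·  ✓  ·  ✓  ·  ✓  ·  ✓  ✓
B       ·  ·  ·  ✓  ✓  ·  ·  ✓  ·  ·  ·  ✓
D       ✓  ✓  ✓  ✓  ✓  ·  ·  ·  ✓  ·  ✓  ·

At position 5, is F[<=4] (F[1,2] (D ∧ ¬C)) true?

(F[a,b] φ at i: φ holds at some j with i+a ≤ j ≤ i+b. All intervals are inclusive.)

Does not hold

Check F[1,2] (D ∧ ¬C) at each j in [5,9]:
  j=5: fails (none in [6,7])
  j=6: fails (none in [7,8])
  j=7: fails (none in [8,9])
  j=8: fails (none in [9,10])
  j=9: fails (none in [10,11])
No position in the window satisfies it → formula fails.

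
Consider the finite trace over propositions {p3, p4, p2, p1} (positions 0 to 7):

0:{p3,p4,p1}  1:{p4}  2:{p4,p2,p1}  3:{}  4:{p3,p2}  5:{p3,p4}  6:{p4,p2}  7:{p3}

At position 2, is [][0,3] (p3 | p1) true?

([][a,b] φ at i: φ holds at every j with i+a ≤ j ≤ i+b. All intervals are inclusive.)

Check (p3 | p1) at every j in [2,5]:
  j=2: true
  j=3: false
  j=4: true
  j=5: true
Fails at j=3 → formula fails.

False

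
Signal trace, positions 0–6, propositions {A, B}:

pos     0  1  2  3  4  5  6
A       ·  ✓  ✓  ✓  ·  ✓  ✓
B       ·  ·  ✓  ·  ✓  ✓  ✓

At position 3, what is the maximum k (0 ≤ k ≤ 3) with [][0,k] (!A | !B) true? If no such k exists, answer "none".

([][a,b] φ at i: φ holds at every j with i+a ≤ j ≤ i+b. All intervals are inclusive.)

1

(!A | !B) must hold from j=3 onward; find where it first fails.
  j=3: holds
  j=4: holds
  j=5: fails
Holds on [3,4], so largest k = 1.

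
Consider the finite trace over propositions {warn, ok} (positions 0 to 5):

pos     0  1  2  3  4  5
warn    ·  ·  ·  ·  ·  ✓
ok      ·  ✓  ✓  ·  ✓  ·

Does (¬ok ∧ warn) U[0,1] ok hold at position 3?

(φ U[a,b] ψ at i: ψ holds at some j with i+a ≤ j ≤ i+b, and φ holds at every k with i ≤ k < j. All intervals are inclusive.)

Does not hold

Need some j in [3,4] with ok, and (¬ok ∧ warn) at every k in [3,j-1].
  j=3: ok false.
  j=4: ok holds, but (¬ok ∧ warn) fails at k=3 → not this j.
No j in the window works → until fails.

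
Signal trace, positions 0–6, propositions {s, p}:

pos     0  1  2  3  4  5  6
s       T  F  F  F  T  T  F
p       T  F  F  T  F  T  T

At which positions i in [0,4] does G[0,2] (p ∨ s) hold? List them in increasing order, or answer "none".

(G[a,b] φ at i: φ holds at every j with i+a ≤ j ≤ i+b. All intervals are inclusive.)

Evaluate at each i in [0,4]:
  i=0: ✗ (fails at j=1)
  i=1: ✗ (fails at j=1)
  i=2: ✗ (fails at j=2)
  i=3: ✓ (all of [3,5])
  i=4: ✓ (all of [4,6])

3, 4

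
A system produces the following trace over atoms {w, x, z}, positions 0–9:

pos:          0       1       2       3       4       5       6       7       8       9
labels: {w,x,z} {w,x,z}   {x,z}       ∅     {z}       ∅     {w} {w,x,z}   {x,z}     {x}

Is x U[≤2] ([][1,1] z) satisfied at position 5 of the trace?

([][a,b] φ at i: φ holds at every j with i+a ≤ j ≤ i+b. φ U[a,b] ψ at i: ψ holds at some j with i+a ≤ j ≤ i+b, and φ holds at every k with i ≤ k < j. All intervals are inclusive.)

False

Need some j in [5,7] with [][1,1] z, and x at every k in [5,j-1].
  j=5: [][1,1] z — fails at 6.
  j=6: [][1,1] z holds, but x fails at k=5 → not this j.
  j=7: [][1,1] z holds, but x fails at k=5 → not this j.
No j in the window works → until fails.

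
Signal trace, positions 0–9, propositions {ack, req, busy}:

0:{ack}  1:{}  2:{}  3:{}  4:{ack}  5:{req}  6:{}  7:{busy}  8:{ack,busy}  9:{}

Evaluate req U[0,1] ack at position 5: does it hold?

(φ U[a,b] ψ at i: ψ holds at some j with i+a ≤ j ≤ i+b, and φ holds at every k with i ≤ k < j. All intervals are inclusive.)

Need some j in [5,6] with ack, and req at every k in [5,j-1].
  j=5: ack false.
  j=6: ack false.
No j in the window works → until fails.

False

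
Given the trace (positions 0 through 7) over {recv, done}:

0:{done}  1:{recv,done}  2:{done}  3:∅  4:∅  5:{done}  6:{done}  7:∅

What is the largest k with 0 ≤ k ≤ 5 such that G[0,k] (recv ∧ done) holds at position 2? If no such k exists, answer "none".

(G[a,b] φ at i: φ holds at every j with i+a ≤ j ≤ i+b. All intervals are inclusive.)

none

(recv ∧ done) must hold from j=2 onward; find where it first fails.
  j=2: fails → no k works.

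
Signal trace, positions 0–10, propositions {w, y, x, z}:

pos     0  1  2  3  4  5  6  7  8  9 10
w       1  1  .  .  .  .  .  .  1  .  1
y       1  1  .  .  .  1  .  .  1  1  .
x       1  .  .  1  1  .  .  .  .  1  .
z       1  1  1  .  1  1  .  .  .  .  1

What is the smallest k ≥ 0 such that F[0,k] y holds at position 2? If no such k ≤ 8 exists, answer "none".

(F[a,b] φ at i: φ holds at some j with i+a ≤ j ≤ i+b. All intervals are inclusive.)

3

Scan j = 2,3,… for y:
  j=2: fails
  j=3: fails
  j=4: fails
  j=5: holds
First hit at j=5, so smallest k = 5-2 = 3.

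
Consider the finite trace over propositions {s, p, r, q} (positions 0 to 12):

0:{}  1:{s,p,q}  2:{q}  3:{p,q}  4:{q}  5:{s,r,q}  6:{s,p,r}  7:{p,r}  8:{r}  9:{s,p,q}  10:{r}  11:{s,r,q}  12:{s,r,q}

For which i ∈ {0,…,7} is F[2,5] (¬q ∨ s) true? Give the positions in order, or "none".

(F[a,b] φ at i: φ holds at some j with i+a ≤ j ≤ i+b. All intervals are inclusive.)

0, 1, 2, 3, 4, 5, 6, 7

Evaluate at each i in [0,7]:
  i=0: ✓ (witness j=5)
  i=1: ✓ (witness j=5)
  i=2: ✓ (witness j=5)
  i=3: ✓ (witness j=5)
  i=4: ✓ (witness j=6)
  i=5: ✓ (witness j=7)
  i=6: ✓ (witness j=8)
  i=7: ✓ (witness j=9)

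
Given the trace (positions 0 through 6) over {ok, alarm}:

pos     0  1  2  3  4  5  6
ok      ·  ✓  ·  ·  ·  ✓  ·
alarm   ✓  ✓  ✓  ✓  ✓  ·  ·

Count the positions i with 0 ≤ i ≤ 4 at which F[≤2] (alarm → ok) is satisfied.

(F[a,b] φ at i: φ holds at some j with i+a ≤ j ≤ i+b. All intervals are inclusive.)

Evaluate at each i in [0,4]:
  i=0: ✓ (witness j=1)
  i=1: ✓ (witness j=1)
  i=2: ✗ (none in [2,4])
  i=3: ✓ (witness j=5)
  i=4: ✓ (witness j=5)
Positions where it holds: {0, 1, 3, 4} → 4.

4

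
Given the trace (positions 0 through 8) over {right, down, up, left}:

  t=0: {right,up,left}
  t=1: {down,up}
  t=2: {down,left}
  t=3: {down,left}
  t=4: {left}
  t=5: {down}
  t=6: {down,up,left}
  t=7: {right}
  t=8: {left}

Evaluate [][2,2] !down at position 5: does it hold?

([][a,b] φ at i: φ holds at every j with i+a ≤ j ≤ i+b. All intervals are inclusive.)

Check !down at every j in [7,7]:
  j=7: true
All positions satisfy it → formula holds.

Holds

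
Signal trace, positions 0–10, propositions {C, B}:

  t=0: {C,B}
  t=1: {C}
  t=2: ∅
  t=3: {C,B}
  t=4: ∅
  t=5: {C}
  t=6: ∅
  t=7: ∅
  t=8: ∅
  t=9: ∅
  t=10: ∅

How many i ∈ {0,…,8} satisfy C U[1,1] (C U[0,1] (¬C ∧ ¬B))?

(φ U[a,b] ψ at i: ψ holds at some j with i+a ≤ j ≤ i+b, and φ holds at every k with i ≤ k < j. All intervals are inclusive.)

4

Evaluate at each i in [0,8]:
  i=0: ✓ (rhs at j=1; lhs holds on [0,0])
  i=1: ✓ (rhs at j=2; lhs holds on [1,1])
  i=2: ✗ (lhs fails at k=2 before rhs at j=3)
  i=3: ✓ (rhs at j=4; lhs holds on [3,3])
  i=4: ✗ (lhs fails at k=4 before rhs at j=5)
  i=5: ✓ (rhs at j=6; lhs holds on [5,5])
  i=6: ✗ (lhs fails at k=6 before rhs at j=7)
  i=7: ✗ (lhs fails at k=7 before rhs at j=8)
  i=8: ✗ (lhs fails at k=8 before rhs at j=9)
Positions where it holds: {0, 1, 3, 5} → 4.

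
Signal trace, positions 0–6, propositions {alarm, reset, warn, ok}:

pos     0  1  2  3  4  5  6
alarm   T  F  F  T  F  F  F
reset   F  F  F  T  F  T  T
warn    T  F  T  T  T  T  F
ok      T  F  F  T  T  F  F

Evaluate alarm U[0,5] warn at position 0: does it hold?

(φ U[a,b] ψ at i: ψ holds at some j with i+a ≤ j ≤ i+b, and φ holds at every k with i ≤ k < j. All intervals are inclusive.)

Need some j in [0,5] with warn, and alarm at every k in [0,j-1].
  j=0: warn holds; no prefix to check → satisfied.

Yes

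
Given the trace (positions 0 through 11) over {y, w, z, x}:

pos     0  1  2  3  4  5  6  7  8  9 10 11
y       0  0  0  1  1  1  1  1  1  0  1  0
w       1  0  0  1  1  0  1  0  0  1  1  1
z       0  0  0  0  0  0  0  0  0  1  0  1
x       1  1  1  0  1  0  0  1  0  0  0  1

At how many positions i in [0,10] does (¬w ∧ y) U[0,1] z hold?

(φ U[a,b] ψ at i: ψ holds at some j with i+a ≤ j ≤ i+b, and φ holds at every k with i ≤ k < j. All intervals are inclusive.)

Evaluate at each i in [0,10]:
  i=0: ✗ (no rhs in [0,1])
  i=1: ✗ (no rhs in [1,2])
  i=2: ✗ (no rhs in [2,3])
  i=3: ✗ (no rhs in [3,4])
  i=4: ✗ (no rhs in [4,5])
  i=5: ✗ (no rhs in [5,6])
  i=6: ✗ (no rhs in [6,7])
  i=7: ✗ (no rhs in [7,8])
  i=8: ✓ (rhs at j=9; lhs holds on [8,8])
  i=9: ✓ (rhs at j=9)
  i=10: ✗ (lhs fails at k=10 before rhs at j=11)
Positions where it holds: {8, 9} → 2.

2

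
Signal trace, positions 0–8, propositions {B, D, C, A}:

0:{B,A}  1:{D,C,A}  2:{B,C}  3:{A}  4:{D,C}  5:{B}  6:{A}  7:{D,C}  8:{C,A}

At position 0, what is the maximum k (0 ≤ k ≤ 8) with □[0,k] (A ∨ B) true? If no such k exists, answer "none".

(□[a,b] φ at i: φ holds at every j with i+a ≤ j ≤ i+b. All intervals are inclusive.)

(A ∨ B) must hold from j=0 onward; find where it first fails.
  j=0: holds
  j=1: holds
  j=2: holds
  j=3: holds
  j=4: fails
Holds on [0,3], so largest k = 3.

3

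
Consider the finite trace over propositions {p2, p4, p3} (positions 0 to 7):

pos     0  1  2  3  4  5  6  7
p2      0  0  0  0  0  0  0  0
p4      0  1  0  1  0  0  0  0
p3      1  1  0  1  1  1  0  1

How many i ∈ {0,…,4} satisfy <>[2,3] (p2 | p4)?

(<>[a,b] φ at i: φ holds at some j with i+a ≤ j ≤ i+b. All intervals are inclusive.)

Evaluate at each i in [0,4]:
  i=0: ✓ (witness j=3)
  i=1: ✓ (witness j=3)
  i=2: ✗ (none in [4,5])
  i=3: ✗ (none in [5,6])
  i=4: ✗ (none in [6,7])
Positions where it holds: {0, 1} → 2.

2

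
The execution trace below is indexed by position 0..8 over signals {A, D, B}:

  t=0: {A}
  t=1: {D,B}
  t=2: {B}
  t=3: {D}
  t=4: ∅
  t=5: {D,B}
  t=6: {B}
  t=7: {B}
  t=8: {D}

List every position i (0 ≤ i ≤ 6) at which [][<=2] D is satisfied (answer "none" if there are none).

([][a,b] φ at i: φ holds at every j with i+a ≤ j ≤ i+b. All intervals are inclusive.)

Evaluate at each i in [0,6]:
  i=0: ✗ (fails at j=0)
  i=1: ✗ (fails at j=2)
  i=2: ✗ (fails at j=2)
  i=3: ✗ (fails at j=4)
  i=4: ✗ (fails at j=4)
  i=5: ✗ (fails at j=6)
  i=6: ✗ (fails at j=6)

none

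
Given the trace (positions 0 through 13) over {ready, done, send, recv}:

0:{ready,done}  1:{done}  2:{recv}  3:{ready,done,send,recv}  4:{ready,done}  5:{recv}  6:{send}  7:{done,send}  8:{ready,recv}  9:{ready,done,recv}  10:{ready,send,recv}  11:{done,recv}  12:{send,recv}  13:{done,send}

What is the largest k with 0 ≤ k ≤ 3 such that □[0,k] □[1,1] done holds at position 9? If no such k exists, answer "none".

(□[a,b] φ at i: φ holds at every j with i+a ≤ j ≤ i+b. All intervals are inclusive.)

□[1,1] done must hold from j=9 onward; find where it first fails.
  j=9: fails → no k works.

none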